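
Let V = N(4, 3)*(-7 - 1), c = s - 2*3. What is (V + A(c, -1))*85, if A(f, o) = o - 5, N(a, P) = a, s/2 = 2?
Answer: -3230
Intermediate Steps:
s = 4 (s = 2*2 = 4)
c = -2 (c = 4 - 2*3 = 4 - 6 = -2)
A(f, o) = -5 + o
V = -32 (V = 4*(-7 - 1) = 4*(-8) = -32)
(V + A(c, -1))*85 = (-32 + (-5 - 1))*85 = (-32 - 6)*85 = -38*85 = -3230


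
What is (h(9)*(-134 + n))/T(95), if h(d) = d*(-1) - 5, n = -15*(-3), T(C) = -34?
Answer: -623/17 ≈ -36.647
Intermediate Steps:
n = 45
h(d) = -5 - d (h(d) = -d - 5 = -5 - d)
(h(9)*(-134 + n))/T(95) = ((-5 - 1*9)*(-134 + 45))/(-34) = ((-5 - 9)*(-89))*(-1/34) = -14*(-89)*(-1/34) = 1246*(-1/34) = -623/17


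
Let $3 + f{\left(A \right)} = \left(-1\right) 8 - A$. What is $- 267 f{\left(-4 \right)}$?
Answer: $1869$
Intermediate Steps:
$f{\left(A \right)} = -11 - A$ ($f{\left(A \right)} = -3 - \left(8 + A\right) = -11 - A$)
$- 267 f{\left(-4 \right)} = - 267 \left(-11 - -4\right) = - 267 \left(-11 + 4\right) = \left(-267\right) \left(-7\right) = 1869$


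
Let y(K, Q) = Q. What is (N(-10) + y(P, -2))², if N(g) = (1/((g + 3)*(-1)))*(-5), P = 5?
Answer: 361/49 ≈ 7.3673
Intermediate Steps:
N(g) = 5/(3 + g) (N(g) = (-1/(3 + g))*(-5) = -1/(3 + g)*(-5) = 5/(3 + g))
(N(-10) + y(P, -2))² = (5/(3 - 10) - 2)² = (5/(-7) - 2)² = (5*(-⅐) - 2)² = (-5/7 - 2)² = (-19/7)² = 361/49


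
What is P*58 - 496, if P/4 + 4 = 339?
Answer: 77224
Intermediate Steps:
P = 1340 (P = -16 + 4*339 = -16 + 1356 = 1340)
P*58 - 496 = 1340*58 - 496 = 77720 - 496 = 77224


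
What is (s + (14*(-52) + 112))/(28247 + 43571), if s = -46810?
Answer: -23713/35909 ≈ -0.66036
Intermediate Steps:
(s + (14*(-52) + 112))/(28247 + 43571) = (-46810 + (14*(-52) + 112))/(28247 + 43571) = (-46810 + (-728 + 112))/71818 = (-46810 - 616)*(1/71818) = -47426*1/71818 = -23713/35909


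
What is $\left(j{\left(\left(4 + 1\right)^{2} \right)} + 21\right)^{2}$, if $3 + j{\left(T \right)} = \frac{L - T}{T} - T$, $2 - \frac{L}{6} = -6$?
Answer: $\frac{23104}{625} \approx 36.966$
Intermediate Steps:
$L = 48$ ($L = 12 - -36 = 12 + 36 = 48$)
$j{\left(T \right)} = -3 - T + \frac{48 - T}{T}$ ($j{\left(T \right)} = -3 - \left(T - \frac{48 - T}{T}\right) = -3 - T + \frac{48 - T}{T}$)
$\left(j{\left(\left(4 + 1\right)^{2} \right)} + 21\right)^{2} = \left(\left(-4 - \left(4 + 1\right)^{2} + \frac{48}{\left(4 + 1\right)^{2}}\right) + 21\right)^{2} = \left(\left(-4 - 5^{2} + \frac{48}{5^{2}}\right) + 21\right)^{2} = \left(\left(-4 - 25 + \frac{48}{25}\right) + 21\right)^{2} = \left(- \frac{677}{25} + 21\right)^{2} = \left(- \frac{152}{25}\right)^{2} = \frac{23104}{625}$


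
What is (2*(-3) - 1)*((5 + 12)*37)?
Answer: -4403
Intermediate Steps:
(2*(-3) - 1)*((5 + 12)*37) = (-6 - 1)*(17*37) = -7*629 = -4403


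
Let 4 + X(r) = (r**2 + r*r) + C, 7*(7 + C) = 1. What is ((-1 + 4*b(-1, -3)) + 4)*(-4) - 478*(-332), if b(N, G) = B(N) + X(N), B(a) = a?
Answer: 1111892/7 ≈ 1.5884e+5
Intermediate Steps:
C = -48/7 (C = -7 + (1/7)*1 = -7 + 1/7 = -48/7 ≈ -6.8571)
X(r) = -76/7 + 2*r**2 (X(r) = -4 + ((r**2 + r*r) - 48/7) = -4 + ((r**2 + r**2) - 48/7) = -4 + (2*r**2 - 48/7) = -4 + (-48/7 + 2*r**2) = -76/7 + 2*r**2)
b(N, G) = -76/7 + N + 2*N**2 (b(N, G) = N + (-76/7 + 2*N**2) = -76/7 + N + 2*N**2)
((-1 + 4*b(-1, -3)) + 4)*(-4) - 478*(-332) = ((-1 + 4*(-76/7 - 1 + 2*(-1)**2)) + 4)*(-4) - 478*(-332) = ((-1 + 4*(-76/7 - 1 + 2*1)) + 4)*(-4) + 158696 = ((-1 + 4*(-76/7 - 1 + 2)) + 4)*(-4) + 158696 = ((-1 + 4*(-69/7)) + 4)*(-4) + 158696 = ((-1 - 276/7) + 4)*(-4) + 158696 = (-283/7 + 4)*(-4) + 158696 = -255/7*(-4) + 158696 = 1020/7 + 158696 = 1111892/7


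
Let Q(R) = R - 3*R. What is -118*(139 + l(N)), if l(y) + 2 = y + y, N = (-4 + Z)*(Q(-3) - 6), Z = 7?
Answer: -16166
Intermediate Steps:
Q(R) = -2*R
N = 0 (N = (-4 + 7)*(-2*(-3) - 6) = 3*(6 - 6) = 3*0 = 0)
l(y) = -2 + 2*y (l(y) = -2 + (y + y) = -2 + 2*y)
-118*(139 + l(N)) = -118*(139 + (-2 + 2*0)) = -118*(139 + (-2 + 0)) = -118*(139 - 2) = -118*137 = -16166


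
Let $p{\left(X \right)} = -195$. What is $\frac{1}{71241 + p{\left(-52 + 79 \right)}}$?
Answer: $\frac{1}{71046} \approx 1.4075 \cdot 10^{-5}$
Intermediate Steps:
$\frac{1}{71241 + p{\left(-52 + 79 \right)}} = \frac{1}{71241 - 195} = \frac{1}{71046}$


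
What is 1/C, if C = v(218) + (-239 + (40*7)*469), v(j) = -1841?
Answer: 1/129240 ≈ 7.7375e-6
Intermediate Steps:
C = 129240 (C = -1841 + (-239 + (40*7)*469) = -1841 + (-239 + 280*469) = -1841 + (-239 + 131320) = -1841 + 131081 = 129240)
1/C = 1/129240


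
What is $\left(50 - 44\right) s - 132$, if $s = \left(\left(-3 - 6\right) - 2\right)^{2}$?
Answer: $594$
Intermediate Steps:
$s = 121$ ($s = \left(\left(-3 - 6\right) - 2\right)^{2} = \left(-9 - 2\right)^{2} = \left(-11\right)^{2} = 121$)
$\left(50 - 44\right) s - 132 = \left(50 - 44\right) 121 - 132 = 6 \cdot 121 - 132 = 726 - 132 = 594$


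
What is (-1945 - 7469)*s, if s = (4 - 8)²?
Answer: -150624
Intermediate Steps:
s = 16 (s = (-4)² = 16)
(-1945 - 7469)*s = (-1945 - 7469)*16 = -9414*16 = -150624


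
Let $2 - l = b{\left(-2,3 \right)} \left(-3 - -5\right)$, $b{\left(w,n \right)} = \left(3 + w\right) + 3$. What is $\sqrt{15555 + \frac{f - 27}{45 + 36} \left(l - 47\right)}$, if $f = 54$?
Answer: $\frac{2 \sqrt{34959}}{3} \approx 124.65$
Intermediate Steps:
$b{\left(w,n \right)} = 6 + w$
$l = -6$ ($l = 2 - \left(6 - 2\right) \left(-3 - -5\right) = 2 - 4 \left(-3 + 5\right) = 2 - 4 \cdot 2 = 2 - 8 = -6$)
$\sqrt{15555 + \frac{f - 27}{45 + 36} \left(l - 47\right)} = \sqrt{15555 + \frac{54 - 27}{45 + 36} \left(-6 - 47\right)} = \sqrt{15555 + \frac{27}{81} \left(-53\right)} = \sqrt{15555 + 27 \cdot \frac{1}{81} \left(-53\right)} = \sqrt{15555 + \frac{1}{3} \left(-53\right)} = \sqrt{15555 - \frac{53}{3}} = \sqrt{\frac{46612}{3}} = \frac{2 \sqrt{34959}}{3}$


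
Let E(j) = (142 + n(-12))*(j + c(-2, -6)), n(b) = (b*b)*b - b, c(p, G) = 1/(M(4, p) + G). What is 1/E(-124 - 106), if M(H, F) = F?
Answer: 4/1448867 ≈ 2.7608e-6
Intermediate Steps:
c(p, G) = 1/(G + p) (c(p, G) = 1/(p + G) = 1/(G + p))
n(b) = b³ - b (n(b) = b²*b - b = b³ - b)
E(j) = 787/4 - 1574*j (E(j) = (142 + ((-12)³ - 1*(-12)))*(j + 1/(-6 - 2)) = (142 + (-1728 + 12))*(j + 1/(-8)) = (142 - 1716)*(j - ⅛) = -1574*(-⅛ + j) = 787/4 - 1574*j)
1/E(-124 - 106) = 1/(787/4 - 1574*(-124 - 106)) = 1/(787/4 - 1574*(-230)) = 1/(787/4 + 362020) = 1/(1448867/4) = 4/1448867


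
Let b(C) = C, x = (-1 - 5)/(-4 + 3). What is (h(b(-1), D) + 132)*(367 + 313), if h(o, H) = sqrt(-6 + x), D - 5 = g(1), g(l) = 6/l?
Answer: 89760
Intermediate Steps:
x = 6 (x = -6/(-1) = -6*(-1) = 6)
D = 11 (D = 5 + 6/1 = 5 + 6*1 = 5 + 6 = 11)
h(o, H) = 0 (h(o, H) = sqrt(-6 + 6) = sqrt(0) = 0)
(h(b(-1), D) + 132)*(367 + 313) = (0 + 132)*(367 + 313) = 132*680 = 89760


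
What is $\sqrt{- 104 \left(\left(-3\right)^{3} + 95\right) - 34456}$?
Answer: $2 i \sqrt{10382} \approx 203.78 i$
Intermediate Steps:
$\sqrt{- 104 \left(\left(-3\right)^{3} + 95\right) - 34456} = \sqrt{- 104 \left(-27 + 95\right) - 34456} = \sqrt{\left(-104\right) 68 - 34456} = \sqrt{-7072 - 34456} = \sqrt{-41528} = 2 i \sqrt{10382}$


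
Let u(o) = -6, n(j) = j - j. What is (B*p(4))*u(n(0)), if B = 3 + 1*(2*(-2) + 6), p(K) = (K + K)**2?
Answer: -1920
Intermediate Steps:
n(j) = 0
p(K) = 4*K**2 (p(K) = (2*K)**2 = 4*K**2)
B = 5 (B = 3 + 1*(-4 + 6) = 3 + 1*2 = 3 + 2 = 5)
(B*p(4))*u(n(0)) = (5*(4*4**2))*(-6) = (5*(4*16))*(-6) = (5*64)*(-6) = 320*(-6) = -1920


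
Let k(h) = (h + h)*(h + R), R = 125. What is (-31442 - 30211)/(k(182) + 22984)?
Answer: -61653/134732 ≈ -0.45760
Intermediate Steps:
k(h) = 2*h*(125 + h) (k(h) = (h + h)*(h + 125) = (2*h)*(125 + h) = 2*h*(125 + h))
(-31442 - 30211)/(k(182) + 22984) = (-31442 - 30211)/(2*182*(125 + 182) + 22984) = -61653/(2*182*307 + 22984) = -61653/(111748 + 22984) = -61653/134732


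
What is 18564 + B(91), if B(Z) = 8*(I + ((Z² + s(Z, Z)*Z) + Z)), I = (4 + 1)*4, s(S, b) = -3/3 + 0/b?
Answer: 84972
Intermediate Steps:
s(S, b) = -1 (s(S, b) = -3*⅓ + 0 = -1 + 0 = -1)
I = 20 (I = 5*4 = 20)
B(Z) = 160 + 8*Z² (B(Z) = 8*(20 + ((Z² - Z) + Z)) = 8*(20 + Z²) = 160 + 8*Z²)
18564 + B(91) = 18564 + (160 + 8*91²) = 18564 + (160 + 8*8281) = 18564 + (160 + 66248) = 18564 + 66408 = 84972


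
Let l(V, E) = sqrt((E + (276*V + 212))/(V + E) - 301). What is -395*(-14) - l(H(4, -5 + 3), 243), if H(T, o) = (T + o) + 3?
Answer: 5530 - I*sqrt(4514406)/124 ≈ 5530.0 - 17.135*I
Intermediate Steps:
H(T, o) = 3 + T + o
l(V, E) = sqrt(-301 + (212 + E + 276*V)/(E + V)) (l(V, E) = sqrt((E + (212 + 276*V))/(E + V) - 301) = sqrt((212 + E + 276*V)/(E + V) - 301) = sqrt(-301 + (212 + E + 276*V)/(E + V)))
-395*(-14) - l(H(4, -5 + 3), 243) = -395*(-14) - sqrt((212 - 300*243 - 25*(3 + 4 + (-5 + 3)))/(243 + (3 + 4 + (-5 + 3)))) = 5530 - sqrt((212 - 72900 - 25*(3 + 4 - 2))/(243 + (3 + 4 - 2))) = 5530 - sqrt((212 - 72900 - 25*5)/(243 + 5)) = 5530 - sqrt((212 - 72900 - 125)/248) = 5530 - sqrt((1/248)*(-72813)) = 5530 - sqrt(-72813/248) = 5530 - I*sqrt(4514406)/124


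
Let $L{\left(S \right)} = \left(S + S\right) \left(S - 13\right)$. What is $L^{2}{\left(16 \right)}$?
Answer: $9216$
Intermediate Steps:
$L{\left(S \right)} = 2 S \left(-13 + S\right)$
$L^{2}{\left(16 \right)} = \left(2 \cdot 16 \left(-13 + 16\right)\right)^{2} = \left(2 \cdot 16 \cdot 3\right)^{2} = 96^{2} = 9216$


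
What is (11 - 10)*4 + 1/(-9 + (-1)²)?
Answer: 31/8 ≈ 3.8750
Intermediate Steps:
(11 - 10)*4 + 1/(-9 + (-1)²) = 1*4 + 1/(-9 + 1) = 4 + 1/(-8) = 4 - ⅛ = 31/8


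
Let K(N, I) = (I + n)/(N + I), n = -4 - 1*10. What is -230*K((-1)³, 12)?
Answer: 460/11 ≈ 41.818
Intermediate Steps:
n = -14 (n = -4 - 10 = -14)
K(N, I) = (-14 + I)/(I + N) (K(N, I) = (I - 14)/(N + I) = (-14 + I)/(I + N))
-230*K((-1)³, 12) = -230*(-14 + 12)/(12 + (-1)³) = -230*(-2)/(12 - 1) = -230*(-2)/11 = -230*(-2/11) = 460/11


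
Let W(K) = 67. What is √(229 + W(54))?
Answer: 2*√74 ≈ 17.205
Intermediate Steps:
√(229 + W(54)) = √(229 + 67) = √296 = 2*√74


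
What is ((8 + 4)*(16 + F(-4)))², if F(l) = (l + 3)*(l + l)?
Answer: 82944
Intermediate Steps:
F(l) = 2*l*(3 + l) (F(l) = (3 + l)*(2*l) = 2*l*(3 + l))
((8 + 4)*(16 + F(-4)))² = ((8 + 4)*(16 + 2*(-4)*(3 - 4)))² = (12*(16 + 2*(-4)*(-1)))² = (12*(16 + 8))² = (12*24)² = 288² = 82944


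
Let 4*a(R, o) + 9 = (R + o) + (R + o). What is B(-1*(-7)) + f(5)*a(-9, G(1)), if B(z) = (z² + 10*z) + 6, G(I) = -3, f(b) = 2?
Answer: 217/2 ≈ 108.50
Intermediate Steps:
B(z) = 6 + z² + 10*z
a(R, o) = -9/4 + R/2 + o/2 (a(R, o) = -9/4 + ((R + o) + (R + o))/4 = -9/4 + (2*R + 2*o)/4 = -9/4 + (R/2 + o/2) = -9/4 + R/2 + o/2)
B(-1*(-7)) + f(5)*a(-9, G(1)) = (6 + (-1*(-7))² + 10*(-1*(-7))) + 2*(-9/4 + (½)*(-9) + (½)*(-3)) = (6 + 7² + 10*7) + 2*(-9/4 - 9/2 - 3/2) = (6 + 49 + 70) + 2*(-33/4) = 125 - 33/2 = 217/2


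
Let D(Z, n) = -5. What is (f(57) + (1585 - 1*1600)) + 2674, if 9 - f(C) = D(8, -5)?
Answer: 2673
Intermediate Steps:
f(C) = 14 (f(C) = 9 - 1*(-5) = 9 + 5 = 14)
(f(57) + (1585 - 1*1600)) + 2674 = (14 + (1585 - 1*1600)) + 2674 = (14 + (1585 - 1600)) + 2674 = (14 - 15) + 2674 = -1 + 2674 = 2673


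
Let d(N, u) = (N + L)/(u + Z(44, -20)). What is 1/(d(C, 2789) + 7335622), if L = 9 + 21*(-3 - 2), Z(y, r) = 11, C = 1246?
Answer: 56/410794855 ≈ 1.3632e-7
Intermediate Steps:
L = -96 (L = 9 + 21*(-5) = 9 - 105 = -96)
d(N, u) = (-96 + N)/(11 + u) (d(N, u) = (N - 96)/(u + 11) = (-96 + N)/(11 + u))
1/(d(C, 2789) + 7335622) = 1/((-96 + 1246)/(11 + 2789) + 7335622) = 1/(1150/2800 + 7335622) = 1/((1/2800)*1150 + 7335622) = 1/(23/56 + 7335622) = 1/(410794855/56) = 56/410794855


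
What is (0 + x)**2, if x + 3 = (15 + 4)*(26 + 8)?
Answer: 413449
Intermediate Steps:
x = 643 (x = -3 + (15 + 4)*(26 + 8) = -3 + 19*34 = -3 + 646 = 643)
(0 + x)**2 = (0 + 643)**2 = 643**2 = 413449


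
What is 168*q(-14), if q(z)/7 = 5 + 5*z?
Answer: -76440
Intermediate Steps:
q(z) = 35 + 35*z (q(z) = 7*(5 + 5*z) = 35 + 35*z)
168*q(-14) = 168*(35 + 35*(-14)) = 168*(35 - 490) = 168*(-455) = -76440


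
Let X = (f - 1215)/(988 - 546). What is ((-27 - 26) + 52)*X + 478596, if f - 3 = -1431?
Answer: 211542075/442 ≈ 4.7860e+5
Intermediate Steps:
f = -1428 (f = 3 - 1431 = -1428)
X = -2643/442 (X = (-1428 - 1215)/(988 - 546) = -2643/442 ≈ -5.9796)
((-27 - 26) + 52)*X + 478596 = ((-27 - 26) + 52)*(-2643/442) + 478596 = (-53 + 52)*(-2643/442) + 478596 = -1*(-2643/442) + 478596 = 2643/442 + 478596 = 211542075/442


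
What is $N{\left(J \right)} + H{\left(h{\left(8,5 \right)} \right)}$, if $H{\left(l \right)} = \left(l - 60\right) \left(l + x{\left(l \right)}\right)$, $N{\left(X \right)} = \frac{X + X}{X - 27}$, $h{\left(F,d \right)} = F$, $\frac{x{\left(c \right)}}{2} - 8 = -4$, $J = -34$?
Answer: $- \frac{50684}{61} \approx -830.88$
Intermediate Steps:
$x{\left(c \right)} = 8$ ($x{\left(c \right)} = 16 + 2 \left(-4\right) = 16 - 8 = 8$)
$N{\left(X \right)} = \frac{2 X}{-27 + X}$
$H{\left(l \right)} = \left(-60 + l\right) \left(8 + l\right)$ ($H{\left(l \right)} = \left(l - 60\right) \left(l + 8\right) = \left(-60 + l\right) \left(8 + l\right)$)
$N{\left(J \right)} + H{\left(h{\left(8,5 \right)} \right)} = 2 \left(-34\right) \frac{1}{-27 - 34} - \left(896 - 64\right) = 2 \left(-34\right) \frac{1}{-61} - 832 = 2 \left(-34\right) \left(- \frac{1}{61}\right) - 832 = \frac{68}{61} - 832 = - \frac{50684}{61}$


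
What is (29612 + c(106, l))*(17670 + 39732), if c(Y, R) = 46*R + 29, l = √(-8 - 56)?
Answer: 1701452682 + 21123936*I ≈ 1.7015e+9 + 2.1124e+7*I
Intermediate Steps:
l = 8*I (l = √(-64) = 8*I ≈ 8.0*I)
c(Y, R) = 29 + 46*R
(29612 + c(106, l))*(17670 + 39732) = (29612 + (29 + 46*(8*I)))*(17670 + 39732) = (29612 + (29 + 368*I))*57402 = (29641 + 368*I)*57402 = 1701452682 + 21123936*I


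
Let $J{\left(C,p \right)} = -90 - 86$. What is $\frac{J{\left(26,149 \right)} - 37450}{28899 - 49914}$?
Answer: $\frac{12542}{7005} \approx 1.7904$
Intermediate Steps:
$J{\left(C,p \right)} = -176$
$\frac{J{\left(26,149 \right)} - 37450}{28899 - 49914} = \frac{-176 - 37450}{28899 - 49914} = - \frac{37626}{-21015} = \left(-37626\right) \left(- \frac{1}{21015}\right) = \frac{12542}{7005}$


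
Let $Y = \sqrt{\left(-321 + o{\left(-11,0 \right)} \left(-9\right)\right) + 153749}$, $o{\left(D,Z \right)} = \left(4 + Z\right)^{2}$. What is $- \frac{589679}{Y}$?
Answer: $- \frac{589679 \sqrt{38321}}{76642} \approx -1506.1$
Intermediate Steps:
$Y = 2 \sqrt{38321}$ ($Y = \sqrt{\left(-321 + \left(4 + 0\right)^{2} \left(-9\right)\right) + 153749} = \sqrt{\left(-321 + 4^{2} \left(-9\right)\right) + 153749} = \sqrt{\left(-321 + 16 \left(-9\right)\right) + 153749} = \sqrt{\left(-321 - 144\right) + 153749} = \sqrt{-465 + 153749} = \sqrt{153284} = 2 \sqrt{38321} \approx 391.52$)
$- \frac{589679}{Y} = - \frac{589679}{2 \sqrt{38321}} = - 589679 \frac{\sqrt{38321}}{76642} = - \frac{589679 \sqrt{38321}}{76642}$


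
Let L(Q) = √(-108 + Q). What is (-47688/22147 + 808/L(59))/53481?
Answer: -15896/394814569 - 808*I/374367 ≈ -4.0262e-5 - 0.0021583*I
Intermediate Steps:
(-47688/22147 + 808/L(59))/53481 = (-47688/22147 + 808/(√(-108 + 59)))/53481 = (-47688*1/22147 + 808/(√(-49)))*(1/53481) = (-47688/22147 + 808/((7*I)))*(1/53481) = (-47688/22147 + 808*(-I/7))*(1/53481) = (-47688/22147 - 808*I/7)*(1/53481) = -15896/394814569 - 808*I/374367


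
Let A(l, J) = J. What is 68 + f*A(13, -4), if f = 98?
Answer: -324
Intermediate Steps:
68 + f*A(13, -4) = 68 + 98*(-4) = 68 - 392 = -324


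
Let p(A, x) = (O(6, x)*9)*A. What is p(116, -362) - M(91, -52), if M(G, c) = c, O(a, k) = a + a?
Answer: 12580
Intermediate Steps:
O(a, k) = 2*a
p(A, x) = 108*A (p(A, x) = ((2*6)*9)*A = (12*9)*A = 108*A)
p(116, -362) - M(91, -52) = 108*116 - 1*(-52) = 12528 + 52 = 12580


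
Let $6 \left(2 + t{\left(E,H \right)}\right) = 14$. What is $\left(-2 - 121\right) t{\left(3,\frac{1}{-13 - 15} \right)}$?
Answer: $-41$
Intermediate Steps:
$t{\left(E,H \right)} = \frac{1}{3}$ ($t{\left(E,H \right)} = -2 + \frac{1}{6} \cdot 14 = -2 + \frac{7}{3} = \frac{1}{3}$)
$\left(-2 - 121\right) t{\left(3,\frac{1}{-13 - 15} \right)} = \left(-2 - 121\right) \frac{1}{3} = \left(-123\right) \frac{1}{3} = -41$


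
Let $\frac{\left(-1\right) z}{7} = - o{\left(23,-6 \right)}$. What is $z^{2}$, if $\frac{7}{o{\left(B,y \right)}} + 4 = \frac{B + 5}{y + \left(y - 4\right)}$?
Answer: $\frac{38416}{529} \approx 72.62$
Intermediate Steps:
$o{\left(B,y \right)} = \frac{7}{-4 + \frac{5 + B}{-4 + 2 y}}$ ($o{\left(B,y \right)} = \frac{7}{-4 + \frac{B + 5}{y + \left(y - 4\right)}} = \frac{7}{-4 + \frac{5 + B}{y + \left(-4 + y\right)}} = \frac{7}{-4 + \frac{5 + B}{-4 + 2 y}}$)
$z = - \frac{196}{23}$ ($z = - 7 \left(- \frac{14 \left(-2 - 6\right)}{21 + 23 - -48}\right) = - 7 \left(- \frac{14 \left(-8\right)}{21 + 23 + 48}\right) = - 7 \left(- \frac{14 \left(-8\right)}{92}\right) = - 7 \left(\left(-1\right) \left(- \frac{28}{23}\right)\right) = \left(-7\right) \frac{28}{23} = - \frac{196}{23} \approx -8.5217$)
$z^{2} = \left(- \frac{196}{23}\right)^{2} = \frac{38416}{529}$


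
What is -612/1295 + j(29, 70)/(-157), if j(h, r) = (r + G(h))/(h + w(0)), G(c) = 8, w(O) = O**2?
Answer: -2887446/5896135 ≈ -0.48972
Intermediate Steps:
j(h, r) = (8 + r)/h (j(h, r) = (r + 8)/(h + 0**2) = (8 + r)/(h + 0) = (8 + r)/h)
-612/1295 + j(29, 70)/(-157) = -612/1295 + ((8 + 70)/29)/(-157) = -612*1/1295 + ((1/29)*78)*(-1/157) = -612/1295 + (78/29)*(-1/157) = -612/1295 - 78/4553 = -2887446/5896135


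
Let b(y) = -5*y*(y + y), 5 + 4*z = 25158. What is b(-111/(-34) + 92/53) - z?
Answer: -21231211763/3247204 ≈ -6538.3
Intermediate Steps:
z = 25153/4 (z = -5/4 + (1/4)*25158 = -5/4 + 12579/2 = 25153/4 ≈ 6288.3)
b(y) = -10*y**2 (b(y) = -5*y*2*y = -10*y**2)
b(-111/(-34) + 92/53) - z = -10*(-111/(-34) + 92/53)**2 - 1*25153/4 = -10*(-111*(-1/34) + 92*(1/53))**2 - 25153/4 = -10*(111/34 + 92/53)**2 - 25153/4 = -10*(9011/1802)**2 - 25153/4 = -10*81198121/3247204 - 25153/4 = -405990605/1623602 - 25153/4 = -21231211763/3247204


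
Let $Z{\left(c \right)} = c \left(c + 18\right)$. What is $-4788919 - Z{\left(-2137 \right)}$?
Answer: $-9317222$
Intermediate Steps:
$Z{\left(c \right)} = c \left(18 + c\right)$
$-4788919 - Z{\left(-2137 \right)} = -4788919 - - 2137 \left(18 - 2137\right) = -4788919 - \left(-2137\right) \left(-2119\right) = -4788919 - 4528303 = -9317222$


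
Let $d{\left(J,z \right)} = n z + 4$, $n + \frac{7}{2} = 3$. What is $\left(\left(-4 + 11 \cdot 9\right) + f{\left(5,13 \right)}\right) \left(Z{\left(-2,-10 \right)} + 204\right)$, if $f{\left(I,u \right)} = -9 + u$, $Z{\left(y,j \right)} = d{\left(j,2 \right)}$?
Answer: $20493$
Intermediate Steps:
$n = - \frac{1}{2}$ ($n = - \frac{7}{2} + 3 = - \frac{1}{2} \approx -0.5$)
$d{\left(J,z \right)} = 4 - \frac{z}{2}$ ($d{\left(J,z \right)} = - \frac{z}{2} + 4 = 4 - \frac{z}{2}$)
$Z{\left(y,j \right)} = 3$ ($Z{\left(y,j \right)} = 4 - 1 = 3$)
$\left(\left(-4 + 11 \cdot 9\right) + f{\left(5,13 \right)}\right) \left(Z{\left(-2,-10 \right)} + 204\right) = \left(\left(-4 + 11 \cdot 9\right) + \left(-9 + 13\right)\right) \left(3 + 204\right) = \left(\left(-4 + 99\right) + 4\right) 207 = \left(95 + 4\right) 207 = 99 \cdot 207 = 20493$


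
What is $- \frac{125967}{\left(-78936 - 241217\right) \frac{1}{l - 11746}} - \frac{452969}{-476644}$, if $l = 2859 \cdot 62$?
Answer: $\frac{9937719657155233}{152599006532} \approx 65123.0$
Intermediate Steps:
$l = 177258$
$- \frac{125967}{\left(-78936 - 241217\right) \frac{1}{l - 11746}} - \frac{452969}{-476644} = - \frac{125967}{\left(-78936 - 241217\right) \frac{1}{177258 - 11746}} - \frac{452969}{-476644} = - \frac{125967}{\left(-320153\right) \frac{1}{165512}} - - \frac{452969}{476644} = - \frac{125967}{\left(-320153\right) \frac{1}{165512}} + \frac{452969}{476644} = - \frac{125967}{- \frac{320153}{165512}} + \frac{452969}{476644} = \left(-125967\right) \left(- \frac{165512}{320153}\right) + \frac{452969}{476644} = \frac{20849050104}{320153} + \frac{452969}{476644} = \frac{9937719657155233}{152599006532}$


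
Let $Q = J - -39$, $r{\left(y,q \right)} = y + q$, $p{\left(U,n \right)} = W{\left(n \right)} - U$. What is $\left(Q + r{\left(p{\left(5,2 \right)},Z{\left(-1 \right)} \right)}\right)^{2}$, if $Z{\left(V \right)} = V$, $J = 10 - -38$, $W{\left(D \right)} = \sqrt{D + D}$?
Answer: $6889$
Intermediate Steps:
$W{\left(D \right)} = \sqrt{2} \sqrt{D}$ ($W{\left(D \right)} = \sqrt{2 D} = \sqrt{2} \sqrt{D}$)
$p{\left(U,n \right)} = - U + \sqrt{2} \sqrt{n}$ ($p{\left(U,n \right)} = \sqrt{2} \sqrt{n} - U = - U + \sqrt{2} \sqrt{n}$)
$J = 48$ ($J = 10 + 38 = 48$)
$r{\left(y,q \right)} = q + y$
$Q = 87$ ($Q = 48 - -39 = 48 + 39 = 87$)
$\left(Q + r{\left(p{\left(5,2 \right)},Z{\left(-1 \right)} \right)}\right)^{2} = \left(87 - \left(6 - \sqrt{2} \sqrt{2}\right)\right)^{2} = \left(87 + \left(-1 + \left(-5 + 2\right)\right)\right)^{2} = \left(87 - 4\right)^{2} = 83^{2} = 6889$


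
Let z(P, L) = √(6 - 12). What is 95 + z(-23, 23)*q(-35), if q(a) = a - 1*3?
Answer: 95 - 38*I*√6 ≈ 95.0 - 93.081*I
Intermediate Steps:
q(a) = -3 + a (q(a) = a - 3 = -3 + a)
z(P, L) = I*√6 (z(P, L) = √(-6) = I*√6)
95 + z(-23, 23)*q(-35) = 95 + (I*√6)*(-3 - 35) = 95 + (I*√6)*(-38) = 95 - 38*I*√6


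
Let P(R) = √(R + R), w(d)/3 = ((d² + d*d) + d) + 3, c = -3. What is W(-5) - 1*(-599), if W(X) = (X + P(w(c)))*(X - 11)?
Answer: 679 - 96*√3 ≈ 512.72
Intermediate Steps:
w(d) = 9 + 3*d + 6*d² (w(d) = 3*(((d² + d*d) + d) + 3) = 3*(((d² + d²) + d) + 3) = 3*((2*d² + d) + 3) = 3*((d + 2*d²) + 3) = 3*(3 + d + 2*d²) = 9 + 3*d + 6*d²)
P(R) = √2*√R (P(R) = √(2*R) = √2*√R)
W(X) = (-11 + X)*(X + 6*√3) (W(X) = (X + √2*√(9 + 3*(-3) + 6*(-3)²))*(X - 11) = (X + √2*√(9 - 9 + 6*9))*(-11 + X) = (X + √2*√(9 - 9 + 54))*(-11 + X) = (X + √2*√54)*(-11 + X) = (X + √2*(3*√6))*(-11 + X) = (X + 6*√3)*(-11 + X) = (-11 + X)*(X + 6*√3))
W(-5) - 1*(-599) = ((-5)² - 66*√3 - 11*(-5) + 6*(-5)*√3) - 1*(-599) = (25 - 66*√3 + 55 - 30*√3) + 599 = (80 - 96*√3) + 599 = 679 - 96*√3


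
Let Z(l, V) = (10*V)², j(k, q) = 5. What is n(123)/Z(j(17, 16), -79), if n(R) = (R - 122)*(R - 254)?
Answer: -131/624100 ≈ -0.00020990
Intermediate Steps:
Z(l, V) = 100*V²
n(R) = (-254 + R)*(-122 + R) (n(R) = (-122 + R)*(-254 + R) = (-254 + R)*(-122 + R))
n(123)/Z(j(17, 16), -79) = (30988 + 123² - 376*123)/((100*(-79)²)) = (30988 + 15129 - 46248)/((100*6241)) = -131/624100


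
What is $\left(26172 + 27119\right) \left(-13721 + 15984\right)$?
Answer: $120597533$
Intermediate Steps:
$\left(26172 + 27119\right) \left(-13721 + 15984\right) = 53291 \cdot 2263 = 120597533$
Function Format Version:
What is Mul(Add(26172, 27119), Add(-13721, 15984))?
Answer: 120597533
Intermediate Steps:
Mul(Add(26172, 27119), Add(-13721, 15984)) = Mul(53291, 2263) = 120597533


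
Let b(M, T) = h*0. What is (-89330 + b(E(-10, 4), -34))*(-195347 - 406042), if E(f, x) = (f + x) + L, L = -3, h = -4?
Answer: 53722079370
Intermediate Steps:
E(f, x) = -3 + f + x (E(f, x) = (f + x) - 3 = -3 + f + x)
b(M, T) = 0 (b(M, T) = -4*0 = 0)
(-89330 + b(E(-10, 4), -34))*(-195347 - 406042) = (-89330 + 0)*(-195347 - 406042) = -89330*(-601389) = 53722079370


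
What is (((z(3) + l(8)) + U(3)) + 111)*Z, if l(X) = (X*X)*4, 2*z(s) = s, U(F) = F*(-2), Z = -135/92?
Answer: -97875/184 ≈ -531.93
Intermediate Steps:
Z = -135/92 (Z = -135*1/92 = -135/92 ≈ -1.4674)
U(F) = -2*F
z(s) = s/2
l(X) = 4*X² (l(X) = X²*4 = 4*X²)
(((z(3) + l(8)) + U(3)) + 111)*Z = ((((½)*3 + 4*8²) - 2*3) + 111)*(-135/92) = (((3/2 + 4*64) - 6) + 111)*(-135/92) = (((3/2 + 256) - 6) + 111)*(-135/92) = ((515/2 - 6) + 111)*(-135/92) = (503/2 + 111)*(-135/92) = (725/2)*(-135/92) = -97875/184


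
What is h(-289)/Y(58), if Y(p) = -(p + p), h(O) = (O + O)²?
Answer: -83521/29 ≈ -2880.0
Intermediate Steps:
h(O) = 4*O² (h(O) = (2*O)² = 4*O²)
Y(p) = -2*p
h(-289)/Y(58) = (4*(-289)²)/((-2*58)) = (4*83521)/(-116) = 334084*(-1/116) = -83521/29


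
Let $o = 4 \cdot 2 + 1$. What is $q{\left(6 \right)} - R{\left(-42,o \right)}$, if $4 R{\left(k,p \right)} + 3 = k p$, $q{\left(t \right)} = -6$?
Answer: $\frac{357}{4} \approx 89.25$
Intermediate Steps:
$o = 9$ ($o = 8 + 1 = 9$)
$R{\left(k,p \right)} = - \frac{3}{4} + \frac{k p}{4}$
$q{\left(6 \right)} - R{\left(-42,o \right)} = -6 - \left(- \frac{3}{4} + \frac{1}{4} \left(-42\right) 9\right) = -6 - \left(- \frac{3}{4} - \frac{189}{2}\right) = -6 - - \frac{381}{4} = -6 + \frac{381}{4} = \frac{357}{4}$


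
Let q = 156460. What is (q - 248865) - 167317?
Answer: -259722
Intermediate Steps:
(q - 248865) - 167317 = (156460 - 248865) - 167317 = -92405 - 167317 = -259722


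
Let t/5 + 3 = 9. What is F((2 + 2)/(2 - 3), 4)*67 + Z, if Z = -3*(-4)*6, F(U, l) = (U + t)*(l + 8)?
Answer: 20976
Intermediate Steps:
t = 30 (t = -15 + 5*9 = -15 + 45 = 30)
F(U, l) = (8 + l)*(30 + U) (F(U, l) = (U + 30)*(l + 8) = (30 + U)*(8 + l) = (8 + l)*(30 + U))
Z = 72 (Z = 12*6 = 72)
F((2 + 2)/(2 - 3), 4)*67 + Z = (240 + 8*((2 + 2)/(2 - 3)) + 30*4 + ((2 + 2)/(2 - 3))*4)*67 + 72 = (240 + 8*(4/(-1)) + 120 + (4/(-1))*4)*67 + 72 = (240 + 8*(4*(-1)) + 120 + (4*(-1))*4)*67 + 72 = (240 + 8*(-4) + 120 - 4*4)*67 + 72 = (240 - 32 + 120 - 16)*67 + 72 = 312*67 + 72 = 20904 + 72 = 20976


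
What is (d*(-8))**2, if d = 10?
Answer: 6400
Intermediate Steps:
(d*(-8))**2 = (10*(-8))**2 = (-80)**2 = 6400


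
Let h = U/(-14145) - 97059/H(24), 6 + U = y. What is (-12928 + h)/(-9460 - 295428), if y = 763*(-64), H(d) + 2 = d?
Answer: 5394889439/94878096720 ≈ 0.056861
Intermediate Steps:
H(d) = -2 + d
y = -48832
U = -48838 (U = -6 - 48832 = -48838)
h = -1371825119/311190 (h = -48838/(-14145) - 97059/(-2 + 24) = -48838*(-1/14145) - 97059/22 = 48838/14145 - 97059*1/22 = 48838/14145 - 97059/22 = -1371825119/311190 ≈ -4408.3)
(-12928 + h)/(-9460 - 295428) = (-12928 - 1371825119/311190)/(-9460 - 295428) = -5394889439/311190/(-304888) = -5394889439/311190*(-1/304888) = 5394889439/94878096720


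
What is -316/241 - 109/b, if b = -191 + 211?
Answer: -32589/4820 ≈ -6.7612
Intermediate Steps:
b = 20
-316/241 - 109/b = -316/241 - 109/20 = -32589/4820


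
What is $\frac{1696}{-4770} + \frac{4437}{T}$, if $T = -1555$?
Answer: $- \frac{44909}{13995} \approx -3.2089$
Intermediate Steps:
$\frac{1696}{-4770} + \frac{4437}{T} = \frac{1696}{-4770} + \frac{4437}{-1555} = 1696 \left(- \frac{1}{4770}\right) + 4437 \left(- \frac{1}{1555}\right) = - \frac{16}{45} - \frac{4437}{1555} = - \frac{44909}{13995}$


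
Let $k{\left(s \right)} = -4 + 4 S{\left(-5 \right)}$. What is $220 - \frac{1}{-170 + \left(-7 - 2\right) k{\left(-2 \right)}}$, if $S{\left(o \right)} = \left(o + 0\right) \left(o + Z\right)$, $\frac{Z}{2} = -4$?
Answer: $\frac{544281}{2474} \approx 220.0$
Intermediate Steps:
$Z = -8$ ($Z = 2 \left(-4\right) = -8$)
$S{\left(o \right)} = o \left(-8 + o\right)$ ($S{\left(o \right)} = \left(o + 0\right) \left(o - 8\right) = o \left(-8 + o\right)$)
$k{\left(s \right)} = 256$ ($k{\left(s \right)} = -4 + 4 \left(- 5 \left(-8 - 5\right)\right) = -4 + 4 \left(\left(-5\right) \left(-13\right)\right) = -4 + 4 \cdot 65 = -4 + 260 = 256$)
$220 - \frac{1}{-170 + \left(-7 - 2\right) k{\left(-2 \right)}} = 220 - \frac{1}{-170 + \left(-7 - 2\right) 256} = 220 - \frac{1}{-170 - 2304} = 220 - \frac{1}{-2474} = 220 - - \frac{1}{2474} = 220 + \frac{1}{2474} = \frac{544281}{2474}$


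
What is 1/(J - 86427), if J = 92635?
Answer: 1/6208 ≈ 0.00016108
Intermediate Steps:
1/(J - 86427) = 1/(92635 - 86427) = 1/6208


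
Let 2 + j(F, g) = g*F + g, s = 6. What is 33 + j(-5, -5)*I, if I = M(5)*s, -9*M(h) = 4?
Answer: -15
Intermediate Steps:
j(F, g) = -2 + g + F*g (j(F, g) = -2 + (g*F + g) = -2 + (F*g + g) = -2 + (g + F*g) = -2 + g + F*g)
M(h) = -4/9 (M(h) = -⅑*4 = -4/9)
I = -8/3 (I = -4/9*6 = -8/3 ≈ -2.6667)
33 + j(-5, -5)*I = 33 + (-2 - 5 - 5*(-5))*(-8/3) = 33 + (-2 - 5 + 25)*(-8/3) = 33 + 18*(-8/3) = 33 - 48 = -15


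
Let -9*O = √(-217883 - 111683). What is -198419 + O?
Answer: -198419 - I*√329566/9 ≈ -1.9842e+5 - 63.786*I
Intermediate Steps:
O = -I*√329566/9 (O = -√(-217883 - 111683)/9 = -I*√329566/9 ≈ -63.786*I)
-198419 + O = -198419 - I*√329566/9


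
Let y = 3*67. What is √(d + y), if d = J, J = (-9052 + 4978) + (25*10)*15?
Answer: I*√123 ≈ 11.091*I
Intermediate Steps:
y = 201
J = -324 (J = -4074 + 250*15 = -4074 + 3750 = -324)
d = -324
√(d + y) = √(-324 + 201) = √(-123) = I*√123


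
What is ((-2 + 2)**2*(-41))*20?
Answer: 0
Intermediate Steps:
((-2 + 2)**2*(-41))*20 = (0**2*(-41))*20 = (0*(-41))*20 = 0*20 = 0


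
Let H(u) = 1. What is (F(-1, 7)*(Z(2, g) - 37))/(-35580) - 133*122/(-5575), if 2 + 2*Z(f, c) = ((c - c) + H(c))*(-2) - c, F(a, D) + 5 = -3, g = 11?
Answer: 28766819/9917925 ≈ 2.9005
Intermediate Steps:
F(a, D) = -8 (F(a, D) = -5 - 3 = -8)
Z(f, c) = -2 - c/2 (Z(f, c) = -1 + (((c - c) + 1)*(-2) - c)/2 = -1 + ((0 + 1)*(-2) - c)/2 = -1 + (1*(-2) - c)/2 = -1 + (-2 - c)/2 = -1 + (-1 - c/2) = -2 - c/2)
(F(-1, 7)*(Z(2, g) - 37))/(-35580) - 133*122/(-5575) = -8*((-2 - ½*11) - 37)/(-35580) - 133*122/(-5575) = -8*((-2 - 11/2) - 37)*(-1/35580) - 16226*(-1/5575) = -8*(-15/2 - 37)*(-1/35580) + 16226/5575 = -8*(-89/2)*(-1/35580) + 16226/5575 = 356*(-1/35580) + 16226/5575 = -89/8895 + 16226/5575 = 28766819/9917925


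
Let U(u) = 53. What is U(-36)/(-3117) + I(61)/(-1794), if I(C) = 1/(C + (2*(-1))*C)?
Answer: -1932295/113701926 ≈ -0.016994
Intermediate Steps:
I(C) = -1/C (I(C) = 1/(C - 2*C) = 1/(-C) = -1/C)
U(-36)/(-3117) + I(61)/(-1794) = 53/(-3117) - 1/61/(-1794) = 53*(-1/3117) - 1*1/61*(-1/1794) = -53/3117 - 1/61*(-1/1794) = -53/3117 + 1/109434 = -1932295/113701926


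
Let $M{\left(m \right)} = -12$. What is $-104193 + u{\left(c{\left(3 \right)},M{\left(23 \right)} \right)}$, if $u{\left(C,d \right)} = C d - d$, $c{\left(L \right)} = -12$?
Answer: $-104037$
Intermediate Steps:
$u{\left(C,d \right)} = - d + C d$
$-104193 + u{\left(c{\left(3 \right)},M{\left(23 \right)} \right)} = -104193 - 12 \left(-1 - 12\right) = -104193 - -156 = -104193 + 156 = -104037$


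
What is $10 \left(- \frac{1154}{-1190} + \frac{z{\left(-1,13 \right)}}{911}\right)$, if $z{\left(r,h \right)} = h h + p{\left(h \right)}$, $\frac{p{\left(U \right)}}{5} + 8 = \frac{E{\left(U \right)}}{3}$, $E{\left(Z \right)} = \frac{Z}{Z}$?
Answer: $\frac{3620362}{325227} \approx 11.132$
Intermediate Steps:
$E{\left(Z \right)} = 1$
$p{\left(U \right)} = - \frac{115}{3}$ ($p{\left(U \right)} = -40 + 5 \cdot 1 \cdot \frac{1}{3} = -40 + 5 \cdot \frac{1}{3} = -40 + \frac{5}{3} = - \frac{115}{3}$)
$z{\left(r,h \right)} = - \frac{115}{3} + h^{2}$ ($z{\left(r,h \right)} = h h - \frac{115}{3} = h^{2} - \frac{115}{3} = - \frac{115}{3} + h^{2}$)
$10 \left(- \frac{1154}{-1190} + \frac{z{\left(-1,13 \right)}}{911}\right) = 10 \left(- \frac{1154}{-1190} + \frac{- \frac{115}{3} + 13^{2}}{911}\right) = 10 \left(\left(-1154\right) \left(- \frac{1}{1190}\right) + \left(- \frac{115}{3} + 169\right) \frac{1}{911}\right) = 10 \left(\frac{577}{595} + \frac{392}{3} \cdot \frac{1}{911}\right) = 10 \left(\frac{577}{595} + \frac{392}{2733}\right) = 10 \cdot \frac{1810181}{1626135} = \frac{3620362}{325227}$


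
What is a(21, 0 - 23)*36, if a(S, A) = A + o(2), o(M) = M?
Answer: -756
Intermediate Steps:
a(S, A) = 2 + A (a(S, A) = A + 2 = 2 + A)
a(21, 0 - 23)*36 = (2 + (0 - 23))*36 = (2 - 23)*36 = -21*36 = -756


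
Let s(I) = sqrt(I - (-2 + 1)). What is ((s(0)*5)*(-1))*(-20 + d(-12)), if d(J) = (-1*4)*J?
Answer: -140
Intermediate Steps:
s(I) = sqrt(1 + I) (s(I) = sqrt(I - 1*(-1)) = sqrt(I + 1) = sqrt(1 + I))
d(J) = -4*J
((s(0)*5)*(-1))*(-20 + d(-12)) = ((sqrt(1 + 0)*5)*(-1))*(-20 - 4*(-12)) = ((sqrt(1)*5)*(-1))*(-20 + 48) = ((1*5)*(-1))*28 = (5*(-1))*28 = -5*28 = -140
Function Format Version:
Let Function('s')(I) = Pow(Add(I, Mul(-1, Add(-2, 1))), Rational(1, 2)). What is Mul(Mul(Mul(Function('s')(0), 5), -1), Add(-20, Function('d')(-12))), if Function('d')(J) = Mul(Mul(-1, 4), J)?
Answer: -140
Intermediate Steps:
Function('s')(I) = Pow(Add(1, I), Rational(1, 2)) (Function('s')(I) = Pow(Add(I, Mul(-1, -1)), Rational(1, 2)) = Pow(Add(I, 1), Rational(1, 2)) = Pow(Add(1, I), Rational(1, 2)))
Function('d')(J) = Mul(-4, J)
Mul(Mul(Mul(Function('s')(0), 5), -1), Add(-20, Function('d')(-12))) = Mul(Mul(Mul(Pow(Add(1, 0), Rational(1, 2)), 5), -1), Add(-20, Mul(-4, -12))) = Mul(Mul(Mul(Pow(1, Rational(1, 2)), 5), -1), Add(-20, 48)) = Mul(Mul(Mul(1, 5), -1), 28) = Mul(Mul(5, -1), 28) = Mul(-5, 28) = -140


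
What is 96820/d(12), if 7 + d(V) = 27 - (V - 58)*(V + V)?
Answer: 24205/281 ≈ 86.139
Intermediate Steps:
d(V) = 20 - 2*V*(-58 + V) (d(V) = -7 + (27 - (V - 58)*(V + V)) = -7 + (27 - (-58 + V)*2*V) = -7 + (27 - 2*V*(-58 + V)) = 20 - 2*V*(-58 + V))
96820/d(12) = 96820/(20 - 2*12² + 116*12) = 96820/(20 - 2*144 + 1392) = 96820/(20 - 288 + 1392) = 96820/1124 = 96820*(1/1124) = 24205/281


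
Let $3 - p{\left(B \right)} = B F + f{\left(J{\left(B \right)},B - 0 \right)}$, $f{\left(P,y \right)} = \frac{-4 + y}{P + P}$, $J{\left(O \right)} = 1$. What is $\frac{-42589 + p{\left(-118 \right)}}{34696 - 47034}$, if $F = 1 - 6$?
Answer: $\frac{43115}{12338} \approx 3.4945$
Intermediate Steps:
$F = -5$ ($F = 1 - 6 = -5$)
$f{\left(P,y \right)} = \frac{-4 + y}{2 P}$
$p{\left(B \right)} = 5 + \frac{9 B}{2}$ ($p{\left(B \right)} = 3 - \left(B \left(-5\right) + \frac{-4 + \left(B - 0\right)}{2 \cdot 1}\right) = 3 - \left(- 5 B + \frac{1}{2} \cdot 1 \left(-4 + \left(B + 0\right)\right)\right) = 3 - \left(- 5 B + \frac{1}{2} \cdot 1 \left(-4 + B\right)\right) = 3 - \left(- 5 B + \left(-2 + \frac{B}{2}\right)\right) = 3 - \left(-2 - \frac{9 B}{2}\right) = 3 + \left(2 + \frac{9 B}{2}\right) = 5 + \frac{9 B}{2}$)
$\frac{-42589 + p{\left(-118 \right)}}{34696 - 47034} = \frac{-42589 + \left(5 + \frac{9}{2} \left(-118\right)\right)}{34696 - 47034} = \frac{-42589 + \left(5 - 531\right)}{-12338} = \left(-42589 - 526\right) \left(- \frac{1}{12338}\right) = \left(-43115\right) \left(- \frac{1}{12338}\right) = \frac{43115}{12338}$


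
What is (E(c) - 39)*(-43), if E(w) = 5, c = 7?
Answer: 1462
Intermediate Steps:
(E(c) - 39)*(-43) = (5 - 39)*(-43) = -34*(-43) = 1462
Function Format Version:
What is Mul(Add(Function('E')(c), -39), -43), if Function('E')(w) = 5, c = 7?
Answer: 1462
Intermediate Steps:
Mul(Add(Function('E')(c), -39), -43) = Mul(Add(5, -39), -43) = Mul(-34, -43) = 1462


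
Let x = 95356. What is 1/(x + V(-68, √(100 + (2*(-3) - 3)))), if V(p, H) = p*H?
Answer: 23839/2273086488 + 17*√91/2273086488 ≈ 1.0559e-5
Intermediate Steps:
V(p, H) = H*p
1/(x + V(-68, √(100 + (2*(-3) - 3)))) = 1/(95356 + √(100 + (2*(-3) - 3))*(-68)) = 1/(95356 + √(100 + (-6 - 3))*(-68)) = 1/(95356 + √(100 - 9)*(-68)) = 1/(95356 + √91*(-68)) = 1/(95356 - 68*√91)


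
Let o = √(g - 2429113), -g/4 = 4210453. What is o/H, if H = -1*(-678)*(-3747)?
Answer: -5*I*√770837/2540466 ≈ -0.001728*I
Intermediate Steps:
H = -2540466 (H = 678*(-3747) = -2540466)
g = -16841812 (g = -4*4210453 = -16841812)
o = 5*I*√770837 (o = √(-16841812 - 2429113) = √(-19270925) = 5*I*√770837 ≈ 4389.9*I)
o/H = (5*I*√770837)/(-2540466) = (5*I*√770837)*(-1/2540466) = -5*I*√770837/2540466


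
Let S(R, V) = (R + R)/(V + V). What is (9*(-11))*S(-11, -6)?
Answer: -363/2 ≈ -181.50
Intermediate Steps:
S(R, V) = R/V (S(R, V) = (2*R)/((2*V)) = (2*R)*(1/(2*V)) = R/V)
(9*(-11))*S(-11, -6) = (9*(-11))*(-11/(-6)) = -(-1089)*(-1)/6 = -99*11/6 = -363/2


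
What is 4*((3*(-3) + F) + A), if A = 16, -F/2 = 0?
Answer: 28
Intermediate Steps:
F = 0 (F = -2*0 = 0)
4*((3*(-3) + F) + A) = 4*((3*(-3) + 0) + 16) = 4*((-9 + 0) + 16) = 4*(-9 + 16) = 4*7 = 28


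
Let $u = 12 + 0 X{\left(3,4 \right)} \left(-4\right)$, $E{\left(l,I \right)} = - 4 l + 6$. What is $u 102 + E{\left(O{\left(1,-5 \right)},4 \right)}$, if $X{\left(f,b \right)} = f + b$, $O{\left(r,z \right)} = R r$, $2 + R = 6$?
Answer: $1214$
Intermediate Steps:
$R = 4$ ($R = -2 + 6 = 4$)
$O{\left(r,z \right)} = 4 r$
$E{\left(l,I \right)} = 6 - 4 l$
$X{\left(f,b \right)} = b + f$
$u = 12$ ($u = 12 + 0 \left(4 + 3\right) \left(-4\right) = 12 + 0 \cdot 7 \left(-4\right) = 12 + 0 \left(-4\right) = 12 + 0 = 12$)
$u 102 + E{\left(O{\left(1,-5 \right)},4 \right)} = 12 \cdot 102 + \left(6 - 4 \cdot 4 \cdot 1\right) = 1224 + \left(6 - 16\right) = 1224 - 10 = 1214$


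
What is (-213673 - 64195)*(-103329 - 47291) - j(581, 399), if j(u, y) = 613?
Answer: 41852477547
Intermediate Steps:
(-213673 - 64195)*(-103329 - 47291) - j(581, 399) = (-213673 - 64195)*(-103329 - 47291) - 1*613 = -277868*(-150620) - 613 = 41852478160 - 613 = 41852477547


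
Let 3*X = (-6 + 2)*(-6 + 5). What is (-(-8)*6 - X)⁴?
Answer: 384160000/81 ≈ 4.7427e+6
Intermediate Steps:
X = 4/3 (X = ((-6 + 2)*(-6 + 5))/3 = (-4*(-1))/3 = (⅓)*4 = 4/3 ≈ 1.3333)
(-(-8)*6 - X)⁴ = (-(-8)*6 - 1*4/3)⁴ = (-4*(-12) - 4/3)⁴ = (48 - 4/3)⁴ = (140/3)⁴ = 384160000/81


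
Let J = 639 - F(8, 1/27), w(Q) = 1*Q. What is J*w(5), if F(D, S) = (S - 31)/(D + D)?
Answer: 346105/108 ≈ 3204.7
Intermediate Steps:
w(Q) = Q
F(D, S) = (-31 + S)/(2*D) (F(D, S) = (-31 + S)/((2*D)) = (-31 + S)*(1/(2*D)) = (-31 + S)/(2*D))
J = 69221/108 (J = 639 - (-31 + 1/27)/(2*8) = 639 - (-836)/(2*8*27) = 639 - 1*(-209/108) = 639 + 209/108 = 69221/108 ≈ 640.94)
J*w(5) = (69221/108)*5 = 346105/108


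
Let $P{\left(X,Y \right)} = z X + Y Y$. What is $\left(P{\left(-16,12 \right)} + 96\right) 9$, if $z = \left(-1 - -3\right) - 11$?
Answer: $3456$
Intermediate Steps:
$z = -9$ ($z = \left(-1 + 3\right) - 11 = 2 - 11 = -9$)
$P{\left(X,Y \right)} = Y^{2} - 9 X$ ($P{\left(X,Y \right)} = - 9 X + Y Y = - 9 X + Y^{2} = Y^{2} - 9 X$)
$\left(P{\left(-16,12 \right)} + 96\right) 9 = \left(\left(12^{2} - -144\right) + 96\right) 9 = \left(\left(144 + 144\right) + 96\right) 9 = \left(288 + 96\right) 9 = 384 \cdot 9 = 3456$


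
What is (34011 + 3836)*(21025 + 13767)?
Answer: 1316772824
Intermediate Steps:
(34011 + 3836)*(21025 + 13767) = 37847*34792 = 1316772824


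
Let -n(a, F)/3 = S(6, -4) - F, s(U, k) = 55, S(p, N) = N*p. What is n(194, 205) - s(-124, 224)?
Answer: 632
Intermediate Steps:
n(a, F) = 72 + 3*F (n(a, F) = -3*(-4*6 - F) = -3*(-24 - F) = 72 + 3*F)
n(194, 205) - s(-124, 224) = (72 + 3*205) - 1*55 = (72 + 615) - 55 = 687 - 55 = 632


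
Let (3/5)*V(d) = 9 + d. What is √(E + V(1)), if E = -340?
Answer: I*√2910/3 ≈ 17.981*I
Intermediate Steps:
V(d) = 15 + 5*d/3 (V(d) = 5*(9 + d)/3 = 15 + 5*d/3)
√(E + V(1)) = √(-340 + (15 + (5/3)*1)) = √(-340 + (15 + 5/3)) = √(-340 + 50/3) = √(-970/3) = I*√2910/3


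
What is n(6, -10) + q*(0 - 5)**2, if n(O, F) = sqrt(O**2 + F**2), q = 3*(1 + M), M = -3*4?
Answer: -825 + 2*sqrt(34) ≈ -813.34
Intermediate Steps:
M = -12
q = -33 (q = 3*(1 - 12) = 3*(-11) = -33)
n(O, F) = sqrt(F**2 + O**2)
n(6, -10) + q*(0 - 5)**2 = sqrt((-10)**2 + 6**2) - 33*(0 - 5)**2 = sqrt(100 + 36) - 33*(-5)**2 = sqrt(136) - 33*25 = 2*sqrt(34) - 825 = -825 + 2*sqrt(34)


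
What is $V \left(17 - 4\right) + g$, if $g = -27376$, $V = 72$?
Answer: $-26440$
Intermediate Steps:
$V \left(17 - 4\right) + g = 72 \left(17 - 4\right) - 27376 = 72 \cdot 13 - 27376 = 936 - 27376 = -26440$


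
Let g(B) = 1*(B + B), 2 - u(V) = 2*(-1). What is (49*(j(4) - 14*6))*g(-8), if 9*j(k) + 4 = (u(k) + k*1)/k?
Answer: 594272/9 ≈ 66030.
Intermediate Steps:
u(V) = 4 (u(V) = 2 - 2*(-1) = 2 - 1*(-2) = 2 + 2 = 4)
g(B) = 2*B (g(B) = 1*(2*B) = 2*B)
j(k) = -4/9 + (4 + k)/(9*k) (j(k) = -4/9 + ((4 + k*1)/k)/9 = -4/9 + ((4 + k)/k)/9 = -4/9 + (4 + k)/(9*k))
(49*(j(4) - 14*6))*g(-8) = (49*((⅑)*(4 - 3*4)/4 - 14*6))*(2*(-8)) = (49*((⅑)*(¼)*(4 - 12) - 1*84))*(-16) = (49*((⅑)*(¼)*(-8) - 84))*(-16) = (49*(-2/9 - 84))*(-16) = (49*(-758/9))*(-16) = -37142/9*(-16) = 594272/9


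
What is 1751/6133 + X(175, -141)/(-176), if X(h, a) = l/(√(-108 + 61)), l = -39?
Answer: 1751/6133 - 39*I*√47/8272 ≈ 0.2855 - 0.032322*I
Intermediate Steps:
X(h, a) = 39*I*√47/47 (X(h, a) = -39/√(-108 + 61) = -39*(-I*√47/47) = -(-39)*I*√47/47 = 39*I*√47/47)
1751/6133 + X(175, -141)/(-176) = 1751/6133 + (39*I*√47/47)/(-176) = 1751*(1/6133) + (39*I*√47/47)*(-1/176) = 1751/6133 - 39*I*√47/8272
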